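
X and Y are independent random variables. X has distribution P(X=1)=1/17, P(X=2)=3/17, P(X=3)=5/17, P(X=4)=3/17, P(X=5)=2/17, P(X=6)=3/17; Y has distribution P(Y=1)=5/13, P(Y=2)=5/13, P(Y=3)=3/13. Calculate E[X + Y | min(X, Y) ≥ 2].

P(min(X, Y) ≥ 2) = 128/221.
Summing (X+Y)·P(x,y) over outcomes with min(X, Y) ≥ 2 gives 792/221.
E[X + Y | min(X, Y) ≥ 2] = (792/221) / (128/221) = 99/16.

99/16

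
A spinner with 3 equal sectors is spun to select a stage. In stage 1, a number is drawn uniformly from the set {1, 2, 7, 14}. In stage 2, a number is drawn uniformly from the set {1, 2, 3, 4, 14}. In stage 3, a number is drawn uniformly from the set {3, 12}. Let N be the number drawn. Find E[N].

E[N | stage 1] = (1+2+7+14)/4 = 6.
E[N | stage 2] = (1+2+3+4+14)/5 = 24/5.
E[N | stage 3] = (3+12)/2 = 15/2.
E[N] = (1/3)·(6) + (1/3)·(24/5) + (1/3)·(15/2) = 61/10.

61/10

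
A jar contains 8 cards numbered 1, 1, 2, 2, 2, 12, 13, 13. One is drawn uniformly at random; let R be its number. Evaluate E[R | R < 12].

8/5

P(R < 12) = 5/8.
Σ over the event: 1·1/4 + 2·3/8 = 1.
E[R | R < 12] = (1) / (5/8) = 8/5.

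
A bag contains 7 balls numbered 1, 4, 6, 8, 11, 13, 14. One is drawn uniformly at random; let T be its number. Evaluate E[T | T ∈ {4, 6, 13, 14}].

37/4

P(T ∈ {4, 6, 13, 14}) = 4/7.
Σ over the event: 4·1/7 + 6·1/7 + 13·1/7 + 14·1/7 = 37/7.
E[T | T ∈ {4, 6, 13, 14}] = (37/7) / (4/7) = 37/4.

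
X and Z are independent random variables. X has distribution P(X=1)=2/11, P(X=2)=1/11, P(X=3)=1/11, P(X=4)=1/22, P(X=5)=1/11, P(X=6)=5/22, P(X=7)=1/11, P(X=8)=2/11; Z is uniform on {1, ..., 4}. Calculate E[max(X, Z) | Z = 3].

P(Z = 3) = 1/4.
Summing max(X,Z)·P(x,y) over outcomes with Z = 3 gives 57/44.
E[max(X, Z) | Z = 3] = (57/44) / (1/4) = 57/11.

57/11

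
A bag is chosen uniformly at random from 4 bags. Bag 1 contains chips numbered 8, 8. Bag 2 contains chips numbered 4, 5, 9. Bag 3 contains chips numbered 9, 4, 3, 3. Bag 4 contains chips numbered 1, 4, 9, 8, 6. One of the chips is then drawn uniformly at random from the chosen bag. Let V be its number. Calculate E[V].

E[V | bag 1] = (8+8)/2 = 8.
E[V | bag 2] = (4+5+9)/3 = 6.
E[V | bag 3] = (9+4+3+3)/4 = 19/4.
E[V | bag 4] = (1+4+9+8+6)/5 = 28/5.
By the law of total expectation,
E[V] = (1/4)·(8) + (1/4)·(6) + (1/4)·(19/4) + (1/4)·(28/5) = 487/80.

487/80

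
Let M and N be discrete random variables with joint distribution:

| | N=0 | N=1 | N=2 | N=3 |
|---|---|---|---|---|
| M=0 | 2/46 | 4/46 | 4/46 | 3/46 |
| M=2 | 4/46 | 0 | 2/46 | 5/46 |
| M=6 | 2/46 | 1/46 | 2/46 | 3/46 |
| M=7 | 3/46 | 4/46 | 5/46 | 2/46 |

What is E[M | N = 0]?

P(N = 0) = 11/46.
Σ M·P over the event = 0·(2/46) + 2·(4/46) + 6·(2/46) + 7·(3/46) = 41/46.
E[M | N = 0] = (41/46) / (11/46) = 41/11.

41/11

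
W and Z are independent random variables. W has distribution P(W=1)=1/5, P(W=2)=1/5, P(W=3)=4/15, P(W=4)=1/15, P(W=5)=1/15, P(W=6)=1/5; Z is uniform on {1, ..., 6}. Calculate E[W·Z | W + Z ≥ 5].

P(W + Z ≥ 5) = 71/90.
Summing WZ·P(x,y) over outcomes with W + Z ≥ 5 gives 32/3.
E[W·Z | W + Z ≥ 5] = (32/3) / (71/90) = 960/71.

960/71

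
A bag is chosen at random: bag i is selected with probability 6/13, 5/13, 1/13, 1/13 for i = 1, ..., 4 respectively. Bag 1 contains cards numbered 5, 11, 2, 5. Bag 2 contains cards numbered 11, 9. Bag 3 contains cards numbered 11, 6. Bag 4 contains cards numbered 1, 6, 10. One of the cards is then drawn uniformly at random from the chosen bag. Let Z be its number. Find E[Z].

296/39

E[Z | bag 1] = (5+11+2+5)/4 = 23/4.
E[Z | bag 2] = (11+9)/2 = 10.
E[Z | bag 3] = (11+6)/2 = 17/2.
E[Z | bag 4] = (1+6+10)/3 = 17/3.
By the law of total expectation,
E[Z] = (6/13)·(23/4) + (5/13)·(10) + (1/13)·(17/2) + (1/13)·(17/3) = 296/39.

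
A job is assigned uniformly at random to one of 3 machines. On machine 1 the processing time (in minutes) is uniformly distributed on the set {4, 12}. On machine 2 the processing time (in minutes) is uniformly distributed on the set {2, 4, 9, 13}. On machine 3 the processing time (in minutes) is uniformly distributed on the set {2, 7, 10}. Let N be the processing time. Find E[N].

64/9

E[N | machine 1] = (4+12)/2 = 8.
E[N | machine 2] = (2+4+9+13)/4 = 7.
E[N | machine 3] = (2+7+10)/3 = 19/3.
E[N] = (1/3)·(8) + (1/3)·(7) + (1/3)·(19/3) = 64/9.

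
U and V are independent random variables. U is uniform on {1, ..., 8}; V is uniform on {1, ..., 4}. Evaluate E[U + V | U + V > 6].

P(U + V > 6) = 9/16.
Summing (U+V)·P(x,y) over outcomes with U + V > 6 gives 5.
E[U + V | U + V > 6] = (5) / (9/16) = 80/9.

80/9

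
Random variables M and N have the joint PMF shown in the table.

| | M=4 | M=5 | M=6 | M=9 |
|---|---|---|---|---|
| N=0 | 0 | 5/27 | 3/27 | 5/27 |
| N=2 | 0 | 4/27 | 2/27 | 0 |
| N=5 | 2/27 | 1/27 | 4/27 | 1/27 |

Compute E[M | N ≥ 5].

23/4

P(N ≥ 5) = 8/27.
Σ M·P over the event = 4·(2/27) + 5·(1/27) + 6·(4/27) + 9·(1/27) = 46/27.
E[M | N ≥ 5] = (46/27) / (8/27) = 23/4.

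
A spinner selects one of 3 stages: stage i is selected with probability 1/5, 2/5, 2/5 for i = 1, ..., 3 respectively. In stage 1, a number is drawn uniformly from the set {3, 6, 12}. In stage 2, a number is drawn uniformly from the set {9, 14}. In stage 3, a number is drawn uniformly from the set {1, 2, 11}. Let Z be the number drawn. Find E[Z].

E[Z | stage 1] = (3+6+12)/3 = 7.
E[Z | stage 2] = (9+14)/2 = 23/2.
E[Z | stage 3] = (1+2+11)/3 = 14/3.
By the law of total expectation,
E[Z] = (1/5)·(7) + (2/5)·(23/2) + (2/5)·(14/3) = 118/15.

118/15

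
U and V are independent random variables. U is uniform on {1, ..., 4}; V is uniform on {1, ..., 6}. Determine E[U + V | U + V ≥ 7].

Outcomes with U + V ≥ 7: (1,6), (2,5), (2,6), (3,4), (3,5), (3,6), (4,3), (4,4), (4,5), (4,6), each with probability 1/24.
E[U + V | U + V ≥ 7] = (7 + 7 + 8 + 7 + 8 + 9 + 7 + 8 + 9 + 10) / 10 = 8.

8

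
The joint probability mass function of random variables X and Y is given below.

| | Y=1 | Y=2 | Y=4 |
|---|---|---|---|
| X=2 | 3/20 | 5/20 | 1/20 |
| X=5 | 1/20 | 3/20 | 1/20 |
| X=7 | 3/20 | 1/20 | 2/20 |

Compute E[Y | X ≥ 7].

P(X ≥ 7) = 3/10.
Σ Y·P over the event = 1·(3/20) + 2·(1/20) + 4·(2/20) = 13/20.
E[Y | X ≥ 7] = (13/20) / (3/10) = 13/6.

13/6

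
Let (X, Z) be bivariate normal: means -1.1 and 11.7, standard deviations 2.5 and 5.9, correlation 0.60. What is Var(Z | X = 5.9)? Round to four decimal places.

22.2784

Var(Z | X=x) = (1 − ρ²)·σ_Z².
Var(Z | X=5.9) = (5.9)²·(1 − (0.60)²) = 34.81·0.64 = 22.2784.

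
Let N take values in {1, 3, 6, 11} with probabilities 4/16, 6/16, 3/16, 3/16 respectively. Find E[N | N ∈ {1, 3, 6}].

40/13

P(N ∈ {1, 3, 6}) = 13/16.
Σ over the event: 1·1/4 + 3·3/8 + 6·3/16 = 5/2.
E[N | N ∈ {1, 3, 6}] = (5/2) / (13/16) = 40/13.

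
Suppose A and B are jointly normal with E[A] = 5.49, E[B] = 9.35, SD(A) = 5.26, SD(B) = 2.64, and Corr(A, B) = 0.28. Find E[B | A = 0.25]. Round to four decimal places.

8.6136

E[B | A=x] = μ_B + ρ(σ_B/σ_A)(x − μ_A) for jointly normal variables.
E[B | A=0.25] = 9.35 + (0.28)·(2.64/5.26)·(0.25 − (5.49)) = 9.35 + (0.14053)·(-5.24) = 8.6136.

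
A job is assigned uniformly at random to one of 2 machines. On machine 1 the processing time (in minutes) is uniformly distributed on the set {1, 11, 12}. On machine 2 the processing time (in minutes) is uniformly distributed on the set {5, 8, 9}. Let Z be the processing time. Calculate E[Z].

23/3

E[Z | machine 1] = (1+11+12)/3 = 8.
E[Z | machine 2] = (5+8+9)/3 = 22/3.
E[Z] = (1/2)·(8) + (1/2)·(22/3) = 23/3.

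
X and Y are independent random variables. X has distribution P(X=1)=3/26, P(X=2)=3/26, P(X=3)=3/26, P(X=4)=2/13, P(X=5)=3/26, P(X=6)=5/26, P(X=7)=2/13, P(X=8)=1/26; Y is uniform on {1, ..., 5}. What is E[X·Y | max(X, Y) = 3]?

P(max(X, Y) = 3) = 3/26.
Summing XY·P(x,y) over outcomes with max(X, Y) = 3 gives 81/130.
E[X·Y | max(X, Y) = 3] = (81/130) / (3/26) = 27/5.

27/5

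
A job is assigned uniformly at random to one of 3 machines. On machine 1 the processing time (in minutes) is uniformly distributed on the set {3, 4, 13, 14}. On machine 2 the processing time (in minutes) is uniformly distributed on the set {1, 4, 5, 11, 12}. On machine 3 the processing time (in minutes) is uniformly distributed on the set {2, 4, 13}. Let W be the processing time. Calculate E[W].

E[W | machine 1] = (3+4+13+14)/4 = 17/2.
E[W | machine 2] = (1+4+5+11+12)/5 = 33/5.
E[W | machine 3] = (2+4+13)/3 = 19/3.
E[W] = (1/3)·(17/2) + (1/3)·(33/5) + (1/3)·(19/3) = 643/90.

643/90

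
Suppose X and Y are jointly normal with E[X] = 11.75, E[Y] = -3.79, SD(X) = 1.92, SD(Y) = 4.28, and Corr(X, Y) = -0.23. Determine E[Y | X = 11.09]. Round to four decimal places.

E[Y | X=x] = μ_Y + ρ(σ_Y/σ_X)(x − μ_X) for jointly normal variables.
E[Y | X=11.09] = -3.79 + (-0.23)·(4.28/1.92)·(11.09 − (11.75)) = -3.79 + (-0.51271)·(-0.66) = -3.4516.

-3.4516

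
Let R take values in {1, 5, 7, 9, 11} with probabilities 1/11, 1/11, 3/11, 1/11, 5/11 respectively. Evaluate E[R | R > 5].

85/9

P(R > 5) = 9/11.
Σ over the event: 7·3/11 + 9·1/11 + 11·5/11 = 85/11.
E[R | R > 5] = (85/11) / (9/11) = 85/9.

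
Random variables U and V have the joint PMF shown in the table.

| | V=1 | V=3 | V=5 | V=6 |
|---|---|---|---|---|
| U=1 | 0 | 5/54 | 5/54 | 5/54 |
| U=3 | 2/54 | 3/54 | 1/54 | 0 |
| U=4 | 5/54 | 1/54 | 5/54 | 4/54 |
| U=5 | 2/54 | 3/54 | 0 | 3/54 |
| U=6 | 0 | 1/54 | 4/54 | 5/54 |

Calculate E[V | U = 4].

19/5

P(U = 4) = 5/18.
Σ V·P over the event = 1·(5/54) + 3·(1/54) + 5·(5/54) + 6·(4/54) = 19/18.
E[V | U = 4] = (19/18) / (5/18) = 19/5.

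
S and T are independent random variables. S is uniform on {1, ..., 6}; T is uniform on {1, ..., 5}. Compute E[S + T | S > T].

7

P(S > T) = 1/2.
Summing (S+T)·P(x,y) over outcomes with S > T gives 7/2.
E[S + T | S > T] = (7/2) / (1/2) = 7.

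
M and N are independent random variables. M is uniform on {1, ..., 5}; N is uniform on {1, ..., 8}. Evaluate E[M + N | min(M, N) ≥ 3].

19/2

P(min(M, N) ≥ 3) = 9/20.
Summing (M+N)·P(x,y) over outcomes with min(M, N) ≥ 3 gives 171/40.
E[M + N | min(M, N) ≥ 3] = (171/40) / (9/20) = 19/2.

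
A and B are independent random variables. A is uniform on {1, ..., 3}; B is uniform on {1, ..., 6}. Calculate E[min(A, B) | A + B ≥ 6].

Outcomes with A + B ≥ 6: (1,5), (1,6), (2,4), (2,5), (2,6), (3,3), (3,4), (3,5), (3,6), each with probability 1/18.
E[min(A, B) | A + B ≥ 6] = (1 + 1 + 2 + 2 + 2 + 3 + 3 + 3 + 3) / 9 = 20/9.

20/9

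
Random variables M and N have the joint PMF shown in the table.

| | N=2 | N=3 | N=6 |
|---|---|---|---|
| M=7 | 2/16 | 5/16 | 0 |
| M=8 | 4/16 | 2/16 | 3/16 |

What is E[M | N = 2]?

23/3

P(N = 2) = 3/8.
Summing M·P(M=x,N=y) over the conditioning event gives 23/8.
E[M | N = 2] = (23/8) / (3/8) = 23/3.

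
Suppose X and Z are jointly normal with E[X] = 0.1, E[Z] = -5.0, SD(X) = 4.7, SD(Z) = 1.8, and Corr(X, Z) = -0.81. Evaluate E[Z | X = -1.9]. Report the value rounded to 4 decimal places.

-4.3796

The regression of Z on X has slope ρ·σ_Z/σ_X and passes through (μ_X, μ_Z).
E[Z | X=-1.9] = -5.0 + (-0.81)·(1.8/4.7)·(-1.9 − (0.1)) = -5.0 + (-0.31021)·(-2) = -4.3796.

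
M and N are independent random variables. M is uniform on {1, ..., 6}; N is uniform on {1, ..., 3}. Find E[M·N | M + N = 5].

16/3

Outcomes with M + N = 5: (2,3), (3,2), (4,1), each with probability 1/18.
E[M·N | M + N = 5] = (6 + 6 + 4) / 3 = 16/3.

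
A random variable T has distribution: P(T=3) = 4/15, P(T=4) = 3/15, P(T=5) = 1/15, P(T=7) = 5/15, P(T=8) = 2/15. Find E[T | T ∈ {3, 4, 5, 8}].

9/2

P(T ∈ {3, 4, 5, 8}) = 2/3.
Σ over the event: 3·4/15 + 4·1/5 + 5·1/15 + 8·2/15 = 3.
E[T | T ∈ {3, 4, 5, 8}] = (3) / (2/3) = 9/2.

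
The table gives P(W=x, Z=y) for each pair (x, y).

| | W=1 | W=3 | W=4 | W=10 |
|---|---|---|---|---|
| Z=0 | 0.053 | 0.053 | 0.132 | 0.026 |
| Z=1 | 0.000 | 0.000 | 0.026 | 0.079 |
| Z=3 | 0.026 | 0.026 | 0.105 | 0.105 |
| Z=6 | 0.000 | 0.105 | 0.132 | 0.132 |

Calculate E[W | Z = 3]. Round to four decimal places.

6.0076

P(Z = 3) = 0.262.
Σ W·P over the event = 1·(0.026) + 3·(0.026) + 4·(0.105) + 10·(0.105) = 1.574.
E[W | Z = 3] = (1.574) / (0.262) = 6.0076.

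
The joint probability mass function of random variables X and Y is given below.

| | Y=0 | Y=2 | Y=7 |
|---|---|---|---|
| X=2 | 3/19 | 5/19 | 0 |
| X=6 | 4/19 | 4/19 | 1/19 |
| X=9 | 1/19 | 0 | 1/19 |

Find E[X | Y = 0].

39/8

P(Y = 0) = 8/19.
Σ X·P over the event = 2·(3/19) + 6·(4/19) + 9·(1/19) = 39/19.
E[X | Y = 0] = (39/19) / (8/19) = 39/8.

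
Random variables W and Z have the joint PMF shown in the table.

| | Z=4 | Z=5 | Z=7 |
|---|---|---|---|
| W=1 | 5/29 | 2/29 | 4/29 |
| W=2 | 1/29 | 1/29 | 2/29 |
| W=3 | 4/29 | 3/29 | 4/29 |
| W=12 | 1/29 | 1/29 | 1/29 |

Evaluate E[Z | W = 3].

59/11

P(W = 3) = 11/29.
Σ Z·P over the event = 4·(4/29) + 5·(3/29) + 7·(4/29) = 59/29.
E[Z | W = 3] = (59/29) / (11/29) = 59/11.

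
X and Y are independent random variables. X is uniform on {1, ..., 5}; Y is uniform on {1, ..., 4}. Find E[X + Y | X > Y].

6

P(X > Y) = 1/2.
Summing (X+Y)·P(x,y) over outcomes with X > Y gives 3.
E[X + Y | X > Y] = (3) / (1/2) = 6.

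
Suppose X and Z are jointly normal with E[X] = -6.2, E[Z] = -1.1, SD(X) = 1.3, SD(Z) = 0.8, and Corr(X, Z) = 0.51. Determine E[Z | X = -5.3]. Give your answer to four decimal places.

-0.8175

E[Z | X=x] = μ_Z + ρ(σ_Z/σ_X)(x − μ_X) for jointly normal variables.
E[Z | X=-5.3] = -1.1 + (0.51)·(0.8/1.3)·(-5.3 − (-6.2)) = -1.1 + (0.31385)·(0.9) = -0.8175.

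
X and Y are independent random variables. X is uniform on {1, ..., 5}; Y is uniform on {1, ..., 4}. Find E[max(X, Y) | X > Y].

4

Outcomes with X > Y: (2,1), (3,1), (3,2), (4,1), (4,2), (4,3), (5,1), (5,2), (5,3), (5,4), each with probability 1/20.
E[max(X, Y) | X > Y] = (2 + 3 + 3 + 4 + 4 + 4 + 5 + 5 + 5 + 5) / 10 = 4.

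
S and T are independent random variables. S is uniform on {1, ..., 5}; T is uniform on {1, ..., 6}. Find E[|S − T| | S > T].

2

Outcomes with S > T: (2,1), (3,1), (3,2), (4,1), (4,2), (4,3), (5,1), (5,2), (5,3), (5,4), each with probability 1/30.
E[|S − T| | S > T] = (1 + 2 + 1 + 3 + 2 + 1 + 4 + 3 + 2 + 1) / 10 = 2.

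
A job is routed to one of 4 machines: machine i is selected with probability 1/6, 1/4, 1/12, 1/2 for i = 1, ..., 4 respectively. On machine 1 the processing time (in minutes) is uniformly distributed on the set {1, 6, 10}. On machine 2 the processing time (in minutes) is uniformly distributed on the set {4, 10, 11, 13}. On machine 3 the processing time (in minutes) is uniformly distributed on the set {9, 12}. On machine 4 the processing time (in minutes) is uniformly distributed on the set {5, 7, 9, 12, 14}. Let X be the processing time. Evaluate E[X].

1601/180

E[X | machine 1] = (1+6+10)/3 = 17/3.
E[X | machine 2] = (4+10+11+13)/4 = 19/2.
E[X | machine 3] = (9+12)/2 = 21/2.
E[X | machine 4] = (5+7+9+12+14)/5 = 47/5.
By the law of total expectation,
E[X] = (1/6)·(17/3) + (1/4)·(19/2) + (1/12)·(21/2) + (1/2)·(47/5) = 1601/180.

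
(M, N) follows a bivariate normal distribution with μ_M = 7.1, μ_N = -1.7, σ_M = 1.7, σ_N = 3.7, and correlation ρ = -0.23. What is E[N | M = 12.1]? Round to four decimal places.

-4.2029

For a bivariate normal, E[N | M=x] = μ_N + ρ·(σ_N/σ_M)·(x − μ_M).
E[N | M=12.1] = -1.7 + (-0.23)·(3.7/1.7)·(12.1 − (7.1)) = -1.7 + (-0.500588)·(5) = -4.2029.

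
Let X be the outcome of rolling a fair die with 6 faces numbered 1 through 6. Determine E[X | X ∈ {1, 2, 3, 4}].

P(X ∈ {1, 2, 3, 4}) = 2/3.
Σ over the event: 1·1/6 + 2·1/6 + 3·1/6 + 4·1/6 = 5/3.
E[X | X ∈ {1, 2, 3, 4}] = (5/3) / (2/3) = 5/2.

5/2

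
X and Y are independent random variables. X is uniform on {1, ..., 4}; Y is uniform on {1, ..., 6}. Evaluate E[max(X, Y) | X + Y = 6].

P(X + Y = 6) = 1/6.
Summing max(X,Y)·P(x,y) over outcomes with X + Y = 6 gives 2/3.
E[max(X, Y) | X + Y = 6] = (2/3) / (1/6) = 4.

4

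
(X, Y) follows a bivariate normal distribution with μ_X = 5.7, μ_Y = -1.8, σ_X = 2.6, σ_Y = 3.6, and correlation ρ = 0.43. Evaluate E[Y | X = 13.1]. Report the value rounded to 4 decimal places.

For a bivariate normal, E[Y | X=x] = μ_Y + ρ·(σ_Y/σ_X)·(x − μ_X).
E[Y | X=13.1] = -1.8 + (0.43)·(3.6/2.6)·(13.1 − (5.7)) = -1.8 + (0.59538)·(7.4) = 2.6058.

2.6058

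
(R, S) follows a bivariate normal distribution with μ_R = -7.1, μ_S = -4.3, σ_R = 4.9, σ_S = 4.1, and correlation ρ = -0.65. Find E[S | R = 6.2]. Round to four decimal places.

-11.5336

E[S | R=x] = μ_S + ρ(σ_S/σ_R)(x − μ_R) for jointly normal variables.
E[S | R=6.2] = -4.3 + (-0.65)·(4.1/4.9)·(6.2 − (-7.1)) = -4.3 + (-0.54388)·(13.3) = -11.5336.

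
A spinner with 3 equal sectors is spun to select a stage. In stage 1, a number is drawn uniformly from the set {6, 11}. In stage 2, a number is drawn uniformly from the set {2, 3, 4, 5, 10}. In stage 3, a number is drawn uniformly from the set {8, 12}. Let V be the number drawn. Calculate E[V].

E[V | stage 1] = (6+11)/2 = 17/2.
E[V | stage 2] = (2+3+4+5+10)/5 = 24/5.
E[V | stage 3] = (8+12)/2 = 10.
E[V] = (1/3)·(17/2) + (1/3)·(24/5) + (1/3)·(10) = 233/30.

233/30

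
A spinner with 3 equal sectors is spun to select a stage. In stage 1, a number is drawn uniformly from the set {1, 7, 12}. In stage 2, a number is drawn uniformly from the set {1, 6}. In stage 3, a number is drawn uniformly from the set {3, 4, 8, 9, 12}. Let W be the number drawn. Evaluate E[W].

521/90

E[W | stage 1] = (1+7+12)/3 = 20/3.
E[W | stage 2] = (1+6)/2 = 7/2.
E[W | stage 3] = (3+4+8+9+12)/5 = 36/5.
E[W] = (1/3)·(20/3) + (1/3)·(7/2) + (1/3)·(36/5) = 521/90.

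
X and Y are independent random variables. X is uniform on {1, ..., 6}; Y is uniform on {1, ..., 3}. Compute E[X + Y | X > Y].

25/4

P(X > Y) = 2/3.
Summing (X+Y)·P(x,y) over outcomes with X > Y gives 25/6.
E[X + Y | X > Y] = (25/6) / (2/3) = 25/4.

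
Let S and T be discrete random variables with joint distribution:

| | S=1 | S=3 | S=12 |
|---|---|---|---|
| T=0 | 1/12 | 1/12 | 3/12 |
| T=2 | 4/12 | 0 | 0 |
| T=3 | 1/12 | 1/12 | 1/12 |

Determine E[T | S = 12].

3/4

P(S = 12) = 1/3.
Σ T·P over the event = 0·(3/12) + 3·(1/12) = 1/4.
E[T | S = 12] = (1/4) / (1/3) = 3/4.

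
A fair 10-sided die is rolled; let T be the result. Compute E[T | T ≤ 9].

5

Given T ≤ 9, T is equally likely to be any of {1, 2, 3, 4, 5, 6, 7, 8, 9}.
E[T | T ≤ 9] = (1 + 2 + 3 + 4 + 5 + 6 + 7 + 8 + 9) / 9 = 5.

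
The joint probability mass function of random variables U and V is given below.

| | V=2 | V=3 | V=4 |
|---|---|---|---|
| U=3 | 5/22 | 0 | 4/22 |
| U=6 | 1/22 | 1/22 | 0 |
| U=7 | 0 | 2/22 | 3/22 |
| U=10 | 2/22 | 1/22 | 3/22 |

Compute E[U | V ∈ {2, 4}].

52/9

P(V ∈ {2, 4}) = 9/11.
Summing U·P(U=x,V=y) over the conditioning event gives 52/11.
E[U | V ∈ {2, 4}] = (52/11) / (9/11) = 52/9.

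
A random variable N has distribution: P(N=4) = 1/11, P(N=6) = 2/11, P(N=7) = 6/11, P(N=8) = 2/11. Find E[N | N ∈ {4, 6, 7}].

P(N ∈ {4, 6, 7}) = 9/11.
Σ over the event: 4·1/11 + 6·2/11 + 7·6/11 = 58/11.
E[N | N ∈ {4, 6, 7}] = (58/11) / (9/11) = 58/9.

58/9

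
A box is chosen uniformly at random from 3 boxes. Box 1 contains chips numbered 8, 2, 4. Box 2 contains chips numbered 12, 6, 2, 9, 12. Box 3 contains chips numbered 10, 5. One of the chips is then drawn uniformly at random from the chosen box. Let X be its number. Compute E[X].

611/90

E[X | box 1] = (8+2+4)/3 = 14/3.
E[X | box 2] = (12+6+2+9+12)/5 = 41/5.
E[X | box 3] = (10+5)/2 = 15/2.
By the law of total expectation,
E[X] = (1/3)·(14/3) + (1/3)·(41/5) + (1/3)·(15/2) = 611/90.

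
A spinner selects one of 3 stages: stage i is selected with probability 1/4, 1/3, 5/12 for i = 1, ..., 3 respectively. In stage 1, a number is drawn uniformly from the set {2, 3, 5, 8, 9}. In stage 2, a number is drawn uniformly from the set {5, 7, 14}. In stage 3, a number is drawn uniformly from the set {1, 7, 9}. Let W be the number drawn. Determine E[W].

33/5

E[W | stage 1] = (2+3+5+8+9)/5 = 27/5.
E[W | stage 2] = (5+7+14)/3 = 26/3.
E[W | stage 3] = (1+7+9)/3 = 17/3.
E[W] = (1/4)·(27/5) + (1/3)·(26/3) + (5/12)·(17/3) = 33/5.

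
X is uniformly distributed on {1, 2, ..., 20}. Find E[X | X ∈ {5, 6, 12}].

23/3

P(X ∈ {5, 6, 12}) = 3/20.
Σ over the event: 5·1/20 + 6·1/20 + 12·1/20 = 23/20.
E[X | X ∈ {5, 6, 12}] = (23/20) / (3/20) = 23/3.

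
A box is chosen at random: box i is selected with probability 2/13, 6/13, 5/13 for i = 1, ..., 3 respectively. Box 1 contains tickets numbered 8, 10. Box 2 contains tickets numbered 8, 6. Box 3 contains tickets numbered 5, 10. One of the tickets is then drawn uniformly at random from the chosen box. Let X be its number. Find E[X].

E[X | box 1] = (8+10)/2 = 9.
E[X | box 2] = (8+6)/2 = 7.
E[X | box 3] = (5+10)/2 = 15/2.
E[X] = (2/13)·(9) + (6/13)·(7) + (5/13)·(15/2) = 15/2.

15/2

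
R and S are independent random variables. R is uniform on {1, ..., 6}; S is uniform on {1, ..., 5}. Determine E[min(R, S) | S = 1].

Outcomes with S = 1: (1,1), (2,1), (3,1), (4,1), (5,1), (6,1), each with probability 1/30.
E[min(R, S) | S = 1] = (1 + 1 + 1 + 1 + 1 + 1) / 6 = 1.

1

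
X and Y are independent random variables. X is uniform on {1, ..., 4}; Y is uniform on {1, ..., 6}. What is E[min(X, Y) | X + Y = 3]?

Outcomes with X + Y = 3: (1,2), (2,1), each with probability 1/24.
E[min(X, Y) | X + Y = 3] = (1 + 1) / 2 = 1.

1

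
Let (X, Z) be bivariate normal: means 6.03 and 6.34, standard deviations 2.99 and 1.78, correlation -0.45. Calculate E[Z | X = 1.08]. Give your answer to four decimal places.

For a bivariate normal, E[Z | X=x] = μ_Z + ρ·(σ_Z/σ_X)·(x − μ_X).
E[Z | X=1.08] = 6.34 + (-0.45)·(1.78/2.99)·(1.08 − (6.03)) = 6.34 + (-0.26789)·(-4.95) = 7.6661.

7.6661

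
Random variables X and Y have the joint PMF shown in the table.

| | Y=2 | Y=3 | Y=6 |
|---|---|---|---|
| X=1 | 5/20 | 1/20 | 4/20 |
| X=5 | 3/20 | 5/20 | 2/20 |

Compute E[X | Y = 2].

P(Y = 2) = 2/5.
Σ X·P over the event = 1·(5/20) + 5·(3/20) = 1.
E[X | Y = 2] = (1) / (2/5) = 5/2.

5/2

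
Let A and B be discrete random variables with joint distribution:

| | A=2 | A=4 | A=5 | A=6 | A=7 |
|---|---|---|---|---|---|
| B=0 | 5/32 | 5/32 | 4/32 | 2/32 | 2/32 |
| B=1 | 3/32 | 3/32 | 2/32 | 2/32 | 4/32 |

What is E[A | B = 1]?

34/7

P(B = 1) = 7/16.
Σ A·P over the event = 2·(3/32) + 4·(3/32) + 5·(2/32) + 6·(2/32) + 7·(4/32) = 17/8.
E[A | B = 1] = (17/8) / (7/16) = 34/7.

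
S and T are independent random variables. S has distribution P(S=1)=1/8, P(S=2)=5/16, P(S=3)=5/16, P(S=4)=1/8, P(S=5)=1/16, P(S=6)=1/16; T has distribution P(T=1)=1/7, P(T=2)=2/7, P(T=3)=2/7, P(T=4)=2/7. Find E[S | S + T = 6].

71/25

P(S + T = 6) = 25/112.
Summing S·P(x,y) over outcomes with S + T = 6 gives 71/112.
E[S | S + T = 6] = (71/112) / (25/112) = 71/25.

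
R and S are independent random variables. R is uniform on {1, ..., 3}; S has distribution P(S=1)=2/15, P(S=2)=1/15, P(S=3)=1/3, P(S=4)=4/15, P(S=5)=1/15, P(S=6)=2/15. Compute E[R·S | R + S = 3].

P(R + S = 3) = 1/15.
Summing RS·P(x,y) over outcomes with R + S = 3 gives 2/15.
E[R·S | R + S = 3] = (2/15) / (1/15) = 2.

2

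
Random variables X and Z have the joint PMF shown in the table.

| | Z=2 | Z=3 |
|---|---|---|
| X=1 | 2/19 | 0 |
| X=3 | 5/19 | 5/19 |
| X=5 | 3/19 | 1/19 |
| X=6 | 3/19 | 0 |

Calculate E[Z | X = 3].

P(X = 3) = 10/19.
Σ Z·P over the event = 2·(5/19) + 3·(5/19) = 25/19.
E[Z | X = 3] = (25/19) / (10/19) = 5/2.

5/2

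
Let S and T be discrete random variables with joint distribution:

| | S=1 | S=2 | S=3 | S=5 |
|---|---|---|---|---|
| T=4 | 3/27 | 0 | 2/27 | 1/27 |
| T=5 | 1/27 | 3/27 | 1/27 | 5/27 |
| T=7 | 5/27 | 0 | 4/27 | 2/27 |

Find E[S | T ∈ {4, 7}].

41/17

P(T ∈ {4, 7}) = 17/27.
Σ S·P over the event = 1·(3/27) + 1·(5/27) + 3·(2/27) + 3·(4/27) + 5·(1/27) + 5·(2/27) = 41/27.
E[S | T ∈ {4, 7}] = (41/27) / (17/27) = 41/17.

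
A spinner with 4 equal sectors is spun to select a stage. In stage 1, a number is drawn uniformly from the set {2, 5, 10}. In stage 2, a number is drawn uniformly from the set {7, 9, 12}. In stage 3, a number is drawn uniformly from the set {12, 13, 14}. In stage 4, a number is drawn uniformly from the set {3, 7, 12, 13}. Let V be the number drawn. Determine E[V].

E[V | stage 1] = (2+5+10)/3 = 17/3.
E[V | stage 2] = (7+9+12)/3 = 28/3.
E[V | stage 3] = (12+13+14)/3 = 13.
E[V | stage 4] = (3+7+12+13)/4 = 35/4.
E[V] = (1/4)·(17/3) + (1/4)·(28/3) + (1/4)·(13) + (1/4)·(35/4) = 147/16.

147/16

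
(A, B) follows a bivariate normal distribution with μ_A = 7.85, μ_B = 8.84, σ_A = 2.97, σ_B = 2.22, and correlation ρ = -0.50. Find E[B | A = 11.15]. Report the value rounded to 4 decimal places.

E[B | A=x] = μ_B + ρ(σ_B/σ_A)(x − μ_A) for jointly normal variables.
E[B | A=11.15] = 8.84 + (-0.50)·(2.22/2.97)·(11.15 − (7.85)) = 8.84 + (-0.37374)·(3.3) = 7.6067.

7.6067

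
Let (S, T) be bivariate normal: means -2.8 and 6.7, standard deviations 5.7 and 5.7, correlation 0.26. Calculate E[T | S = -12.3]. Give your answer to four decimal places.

The regression of T on S has slope ρ·σ_T/σ_S and passes through (μ_S, μ_T).
E[T | S=-12.3] = 6.7 + (0.26)·(5.7/5.7)·(-12.3 − (-2.8)) = 6.7 + (0.26)·(-9.5) = 4.2300.

4.2300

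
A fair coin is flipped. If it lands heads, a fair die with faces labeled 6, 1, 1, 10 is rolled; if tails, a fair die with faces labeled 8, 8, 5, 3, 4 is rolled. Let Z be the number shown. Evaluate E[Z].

E[Z | heads] = (6+1+1+10)/4 = 9/2.
E[Z | tails] = (8+8+5+3+4)/5 = 28/5.
E[Z] = (1/2)·(9/2) + (1/2)·(28/5) = 101/20.

101/20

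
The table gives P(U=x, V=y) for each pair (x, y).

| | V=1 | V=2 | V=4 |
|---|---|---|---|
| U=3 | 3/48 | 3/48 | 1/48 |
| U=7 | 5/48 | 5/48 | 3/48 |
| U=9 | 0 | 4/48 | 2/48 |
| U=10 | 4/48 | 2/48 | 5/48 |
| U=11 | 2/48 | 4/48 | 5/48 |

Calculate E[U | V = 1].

P(V = 1) = 7/24.
Σ U·P over the event = 3·(3/48) + 7·(5/48) + 10·(4/48) + 11·(2/48) = 53/24.
E[U | V = 1] = (53/24) / (7/24) = 53/7.

53/7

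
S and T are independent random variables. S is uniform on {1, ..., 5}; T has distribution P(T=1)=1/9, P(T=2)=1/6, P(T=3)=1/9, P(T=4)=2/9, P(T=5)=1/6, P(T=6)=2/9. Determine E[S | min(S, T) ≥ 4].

9/2

P(min(S, T) ≥ 4) = 11/45.
Summing S·P(x,y) over outcomes with min(S, T) ≥ 4 gives 11/10.
E[S | min(S, T) ≥ 4] = (11/10) / (11/45) = 9/2.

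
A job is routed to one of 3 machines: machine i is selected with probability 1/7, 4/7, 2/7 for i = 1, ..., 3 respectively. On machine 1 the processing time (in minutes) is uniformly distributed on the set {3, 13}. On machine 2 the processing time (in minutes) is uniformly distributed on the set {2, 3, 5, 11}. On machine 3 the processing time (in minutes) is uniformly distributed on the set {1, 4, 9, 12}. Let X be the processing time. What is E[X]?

6

E[X | machine 1] = (3+13)/2 = 8.
E[X | machine 2] = (2+3+5+11)/4 = 21/4.
E[X | machine 3] = (1+4+9+12)/4 = 13/2.
By the law of total expectation,
E[X] = (1/7)·(8) + (4/7)·(21/4) + (2/7)·(13/2) = 6.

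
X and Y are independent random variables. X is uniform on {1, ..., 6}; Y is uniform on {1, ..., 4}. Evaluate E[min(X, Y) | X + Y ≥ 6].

37/14

P(X + Y ≥ 6) = 7/12.
Summing min(X,Y)·P(x,y) over outcomes with X + Y ≥ 6 gives 37/24.
E[min(X, Y) | X + Y ≥ 6] = (37/24) / (7/12) = 37/14.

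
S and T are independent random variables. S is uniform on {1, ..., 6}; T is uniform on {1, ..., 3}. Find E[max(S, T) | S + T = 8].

11/2

Outcomes with S + T = 8: (5,3), (6,2), each with probability 1/18.
E[max(S, T) | S + T = 8] = (5 + 6) / 2 = 11/2.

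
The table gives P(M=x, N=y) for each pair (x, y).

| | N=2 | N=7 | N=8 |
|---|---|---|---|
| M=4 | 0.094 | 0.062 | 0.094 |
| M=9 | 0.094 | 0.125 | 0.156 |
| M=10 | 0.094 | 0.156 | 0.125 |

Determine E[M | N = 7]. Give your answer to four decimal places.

P(N = 7) = 0.343.
Σ M·P over the event = 4·(0.062) + 9·(0.125) + 10·(0.156) = 2.933.
E[M | N = 7] = (2.933) / (0.343) = 8.5510.

8.5510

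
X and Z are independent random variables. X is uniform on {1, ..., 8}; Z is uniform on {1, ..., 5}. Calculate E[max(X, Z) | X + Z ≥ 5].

P(X + Z ≥ 5) = 17/20.
Summing max(X,Z)·P(x,y) over outcomes with X + Z ≥ 5 gives 187/40.
E[max(X, Z) | X + Z ≥ 5] = (187/40) / (17/20) = 11/2.

11/2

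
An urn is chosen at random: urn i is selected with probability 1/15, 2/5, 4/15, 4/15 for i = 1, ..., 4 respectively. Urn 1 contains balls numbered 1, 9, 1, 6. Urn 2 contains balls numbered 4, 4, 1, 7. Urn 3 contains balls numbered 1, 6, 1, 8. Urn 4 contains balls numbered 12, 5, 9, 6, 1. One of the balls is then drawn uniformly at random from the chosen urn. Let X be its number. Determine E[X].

E[X | urn 1] = (1+9+1+6)/4 = 17/4.
E[X | urn 2] = (4+4+1+7)/4 = 4.
E[X | urn 3] = (1+6+1+8)/4 = 4.
E[X | urn 4] = (12+5+9+6+1)/5 = 33/5.
E[X] = (1/15)·(17/4) + (2/5)·(4) + (4/15)·(4) + (4/15)·(33/5) = 471/100.

471/100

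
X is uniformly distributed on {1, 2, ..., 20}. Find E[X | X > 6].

27/2

P(X > 6) = 7/10.
E[X | X > 6] = (189/20) / (7/10) = 27/2.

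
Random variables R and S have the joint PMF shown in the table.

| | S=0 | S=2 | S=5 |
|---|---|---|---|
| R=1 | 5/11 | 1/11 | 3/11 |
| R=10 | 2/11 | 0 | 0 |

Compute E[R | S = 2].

P(S = 2) = 1/11.
Σ R·P over the event = 1·(1/11) = 1/11.
E[R | S = 2] = (1/11) / (1/11) = 1.

1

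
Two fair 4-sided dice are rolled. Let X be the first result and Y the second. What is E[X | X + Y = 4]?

2

Outcomes with X + Y = 4: (1,3), (2,2), (3,1), each with probability 1/16.
E[X | X + Y = 4] = (1 + 2 + 3) / 3 = 2.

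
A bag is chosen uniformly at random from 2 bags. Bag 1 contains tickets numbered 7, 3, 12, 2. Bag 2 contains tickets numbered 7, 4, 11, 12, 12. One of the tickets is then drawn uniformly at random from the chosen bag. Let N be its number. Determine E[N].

E[N | bag 1] = (7+3+12+2)/4 = 6.
E[N | bag 2] = (7+4+11+12+12)/5 = 46/5.
By the law of total expectation,
E[N] = (1/2)·(6) + (1/2)·(46/5) = 38/5.

38/5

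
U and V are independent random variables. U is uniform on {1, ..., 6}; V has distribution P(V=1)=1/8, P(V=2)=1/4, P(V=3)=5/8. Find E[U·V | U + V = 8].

P(U + V = 8) = 7/48.
Summing UV·P(x,y) over outcomes with U + V = 8 gives 33/16.
E[U·V | U + V = 8] = (33/16) / (7/48) = 99/7.

99/7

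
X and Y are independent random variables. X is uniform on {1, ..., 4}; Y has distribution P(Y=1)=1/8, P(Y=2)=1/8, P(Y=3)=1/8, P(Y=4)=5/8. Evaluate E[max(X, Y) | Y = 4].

P(Y = 4) = 5/8.
Summing max(X,Y)·P(x,y) over outcomes with Y = 4 gives 5/2.
E[max(X, Y) | Y = 4] = (5/2) / (5/8) = 4.

4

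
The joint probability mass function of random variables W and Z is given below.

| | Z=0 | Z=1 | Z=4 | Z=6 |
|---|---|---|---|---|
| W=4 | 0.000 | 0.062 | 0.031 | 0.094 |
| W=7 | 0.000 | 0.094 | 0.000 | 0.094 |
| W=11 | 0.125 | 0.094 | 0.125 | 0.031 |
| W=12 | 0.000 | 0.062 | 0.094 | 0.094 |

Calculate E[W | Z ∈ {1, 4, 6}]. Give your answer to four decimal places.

P(Z ∈ {1, 4, 6}) = 0.875.
Summing W·P(W=x,Z=y) over the conditioning event gives 7.814.
E[W | Z ∈ {1, 4, 6}] = (7.814) / (0.875) = 8.9303.

8.9303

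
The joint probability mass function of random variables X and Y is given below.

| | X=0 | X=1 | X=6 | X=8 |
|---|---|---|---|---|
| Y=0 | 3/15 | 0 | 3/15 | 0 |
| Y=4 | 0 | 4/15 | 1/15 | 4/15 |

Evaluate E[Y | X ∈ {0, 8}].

16/7

P(X ∈ {0, 8}) = 7/15.
Σ Y·P over the event = 0·(3/15) + 4·(4/15) = 16/15.
E[Y | X ∈ {0, 8}] = (16/15) / (7/15) = 16/7.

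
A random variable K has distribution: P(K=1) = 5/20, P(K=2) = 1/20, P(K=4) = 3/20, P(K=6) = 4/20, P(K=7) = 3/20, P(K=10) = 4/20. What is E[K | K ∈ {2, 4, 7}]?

5

P(K ∈ {2, 4, 7}) = 7/20.
Σ over the event: 2·1/20 + 4·3/20 + 7·3/20 = 7/4.
E[K | K ∈ {2, 4, 7}] = (7/4) / (7/20) = 5.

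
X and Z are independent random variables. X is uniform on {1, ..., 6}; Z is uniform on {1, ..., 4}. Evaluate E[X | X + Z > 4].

P(X + Z > 4) = 3/4.
Summing X·P(x,y) over outcomes with X + Z > 4 gives 37/12.
E[X | X + Z > 4] = (37/12) / (3/4) = 37/9.

37/9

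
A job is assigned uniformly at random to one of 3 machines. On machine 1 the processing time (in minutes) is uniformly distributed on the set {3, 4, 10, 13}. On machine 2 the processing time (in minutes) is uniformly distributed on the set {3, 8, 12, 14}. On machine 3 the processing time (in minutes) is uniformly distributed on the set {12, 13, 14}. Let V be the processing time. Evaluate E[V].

E[V | machine 1] = (3+4+10+13)/4 = 15/2.
E[V | machine 2] = (3+8+12+14)/4 = 37/4.
E[V | machine 3] = (12+13+14)/3 = 13.
E[V] = (1/3)·(15/2) + (1/3)·(37/4) + (1/3)·(13) = 119/12.

119/12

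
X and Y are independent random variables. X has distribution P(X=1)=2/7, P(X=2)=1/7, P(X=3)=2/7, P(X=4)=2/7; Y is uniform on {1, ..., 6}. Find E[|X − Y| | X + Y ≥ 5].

P(X + Y ≥ 5) = 16/21.
Summing |X−Y|·P(x,y) over outcomes with X + Y ≥ 5 gives 11/7.
E[|X − Y| | X + Y ≥ 5] = (11/7) / (16/21) = 33/16.

33/16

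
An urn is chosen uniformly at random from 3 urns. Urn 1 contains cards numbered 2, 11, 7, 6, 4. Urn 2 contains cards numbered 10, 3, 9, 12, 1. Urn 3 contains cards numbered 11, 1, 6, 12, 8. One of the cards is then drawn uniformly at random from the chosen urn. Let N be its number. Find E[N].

103/15

E[N | urn 1] = (2+11+7+6+4)/5 = 6.
E[N | urn 2] = (10+3+9+12+1)/5 = 7.
E[N | urn 3] = (11+1+6+12+8)/5 = 38/5.
By the law of total expectation,
E[N] = (1/3)·(6) + (1/3)·(7) + (1/3)·(38/5) = 103/15.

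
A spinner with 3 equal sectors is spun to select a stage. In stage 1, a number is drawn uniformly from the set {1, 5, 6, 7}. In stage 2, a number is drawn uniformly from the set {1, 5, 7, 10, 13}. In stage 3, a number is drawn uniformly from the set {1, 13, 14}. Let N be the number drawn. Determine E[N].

E[N | stage 1] = (1+5+6+7)/4 = 19/4.
E[N | stage 2] = (1+5+7+10+13)/5 = 36/5.
E[N | stage 3] = (1+13+14)/3 = 28/3.
E[N] = (1/3)·(19/4) + (1/3)·(36/5) + (1/3)·(28/3) = 1277/180.

1277/180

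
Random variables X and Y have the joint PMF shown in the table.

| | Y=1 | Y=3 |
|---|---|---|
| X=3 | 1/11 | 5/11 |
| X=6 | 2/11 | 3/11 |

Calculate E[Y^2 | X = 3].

P(X = 3) = 6/11.
Σ Y^2·P over the event = 1·(1/11) + 9·(5/11) = 46/11.
E[Y^2 | X = 3] = (46/11) / (6/11) = 23/3.

23/3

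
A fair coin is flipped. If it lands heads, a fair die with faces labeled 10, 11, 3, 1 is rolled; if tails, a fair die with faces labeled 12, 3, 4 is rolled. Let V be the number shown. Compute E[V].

E[V | heads] = (10+11+3+1)/4 = 25/4.
E[V | tails] = (12+3+4)/3 = 19/3.
By the law of total expectation,
E[V] = (1/2)·(25/4) + (1/2)·(19/3) = 151/24.

151/24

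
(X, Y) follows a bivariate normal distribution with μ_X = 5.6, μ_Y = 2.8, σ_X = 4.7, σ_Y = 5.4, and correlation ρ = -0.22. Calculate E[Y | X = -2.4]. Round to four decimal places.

4.8221

The regression of Y on X has slope ρ·σ_Y/σ_X and passes through (μ_X, μ_Y).
E[Y | X=-2.4] = 2.8 + (-0.22)·(5.4/4.7)·(-2.4 − (5.6)) = 2.8 + (-0.252766)·(-8) = 4.8221.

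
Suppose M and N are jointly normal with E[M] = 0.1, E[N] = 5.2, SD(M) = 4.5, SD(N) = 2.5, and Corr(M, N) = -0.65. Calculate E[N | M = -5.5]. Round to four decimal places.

7.2222

E[N | M=x] = μ_N + ρ(σ_N/σ_M)(x − μ_M) for jointly normal variables.
E[N | M=-5.5] = 5.2 + (-0.65)·(2.5/4.5)·(-5.5 − (0.1)) = 5.2 + (-0.36111)·(-5.6) = 7.2222.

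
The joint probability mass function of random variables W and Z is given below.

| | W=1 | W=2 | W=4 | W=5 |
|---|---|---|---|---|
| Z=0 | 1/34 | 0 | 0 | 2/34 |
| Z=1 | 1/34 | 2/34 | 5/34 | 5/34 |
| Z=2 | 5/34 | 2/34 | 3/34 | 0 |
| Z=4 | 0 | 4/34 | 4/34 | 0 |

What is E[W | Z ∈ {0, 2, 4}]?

P(Z ∈ {0, 2, 4}) = 21/34.
Σ W·P over the event = 1·(1/34) + 1·(5/34) + 2·(2/34) + 2·(4/34) + 4·(3/34) + 4·(4/34) + 5·(2/34) = 28/17.
E[W | Z ∈ {0, 2, 4}] = (28/17) / (21/34) = 8/3.

8/3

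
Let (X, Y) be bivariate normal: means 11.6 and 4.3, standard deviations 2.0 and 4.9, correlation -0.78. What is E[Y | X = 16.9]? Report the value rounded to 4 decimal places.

-5.8283

E[Y | X=x] = μ_Y + ρ(σ_Y/σ_X)(x − μ_X) for jointly normal variables.
E[Y | X=16.9] = 4.3 + (-0.78)·(4.9/2.0)·(16.9 − (11.6)) = 4.3 + (-1.911)·(5.3) = -5.8283.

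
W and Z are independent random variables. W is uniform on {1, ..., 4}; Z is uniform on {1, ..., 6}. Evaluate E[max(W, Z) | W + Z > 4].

P(W + Z > 4) = 3/4.
Summing max(W,Z)·P(x,y) over outcomes with W + Z > 4 gives 27/8.
E[max(W, Z) | W + Z > 4] = (27/8) / (3/4) = 9/2.

9/2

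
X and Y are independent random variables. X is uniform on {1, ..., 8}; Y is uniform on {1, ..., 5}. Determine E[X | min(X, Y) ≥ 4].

6

Outcomes with min(X, Y) ≥ 4: (4,4), (4,5), (5,4), (5,5), (6,4), (6,5), (7,4), (7,5), (8,4), (8,5), each with probability 1/40.
E[X | min(X, Y) ≥ 4] = (4 + 4 + 5 + 5 + 6 + 6 + 7 + 7 + 8 + 8) / 10 = 6.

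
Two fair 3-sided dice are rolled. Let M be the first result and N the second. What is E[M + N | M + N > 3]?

Outcomes with M + N > 3: (1,3), (2,2), (2,3), (3,1), (3,2), (3,3), each with probability 1/9.
E[M + N | M + N > 3] = (4 + 4 + 5 + 4 + 5 + 6) / 6 = 14/3.

14/3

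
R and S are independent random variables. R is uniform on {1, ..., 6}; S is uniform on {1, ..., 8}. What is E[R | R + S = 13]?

P(R + S = 13) = 1/24.
Summing R·P(x,y) over outcomes with R + S = 13 gives 11/48.
E[R | R + S = 13] = (11/48) / (1/24) = 11/2.

11/2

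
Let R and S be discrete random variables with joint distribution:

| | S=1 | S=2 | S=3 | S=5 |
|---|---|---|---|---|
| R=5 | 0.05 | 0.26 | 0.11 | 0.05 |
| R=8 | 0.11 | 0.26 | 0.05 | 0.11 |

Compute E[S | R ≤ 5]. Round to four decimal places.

P(R ≤ 5) = 0.47.
Σ S·P over the event = 1·(0.05) + 2·(0.26) + 3·(0.11) + 5·(0.05) = 1.15.
E[S | R ≤ 5] = (1.15) / (0.47) = 2.4468.

2.4468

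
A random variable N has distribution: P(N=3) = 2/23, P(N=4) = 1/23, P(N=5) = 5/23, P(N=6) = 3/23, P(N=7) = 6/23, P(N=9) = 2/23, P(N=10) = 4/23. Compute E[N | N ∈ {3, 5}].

31/7

P(N ∈ {3, 5}) = 7/23.
Σ over the event: 3·2/23 + 5·5/23 = 31/23.
E[N | N ∈ {3, 5}] = (31/23) / (7/23) = 31/7.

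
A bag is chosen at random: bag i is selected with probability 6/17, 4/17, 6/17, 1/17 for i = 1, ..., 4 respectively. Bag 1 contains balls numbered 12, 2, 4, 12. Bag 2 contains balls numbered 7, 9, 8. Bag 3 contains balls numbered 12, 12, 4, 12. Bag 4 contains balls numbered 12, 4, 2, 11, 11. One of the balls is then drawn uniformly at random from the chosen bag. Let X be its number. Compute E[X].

145/17

E[X | bag 1] = (12+2+4+12)/4 = 15/2.
E[X | bag 2] = (7+9+8)/3 = 8.
E[X | bag 3] = (12+12+4+12)/4 = 10.
E[X | bag 4] = (12+4+2+11+11)/5 = 8.
By the law of total expectation,
E[X] = (6/17)·(15/2) + (4/17)·(8) + (6/17)·(10) + (1/17)·(8) = 145/17.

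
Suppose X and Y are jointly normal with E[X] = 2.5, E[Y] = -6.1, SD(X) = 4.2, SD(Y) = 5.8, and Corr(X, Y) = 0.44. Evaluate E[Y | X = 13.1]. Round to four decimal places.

E[Y | X=x] = μ_Y + ρ(σ_Y/σ_X)(x − μ_X) for jointly normal variables.
E[Y | X=13.1] = -6.1 + (0.44)·(5.8/4.2)·(13.1 − (2.5)) = -6.1 + (0.60762)·(10.6) = 0.3408.

0.3408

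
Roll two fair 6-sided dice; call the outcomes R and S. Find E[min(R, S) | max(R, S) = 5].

P(max(R, S) = 5) = 1/4.
Summing min(R,S)·P(x,y) over outcomes with max(R, S) = 5 gives 25/36.
E[min(R, S) | max(R, S) = 5] = (25/36) / (1/4) = 25/9.

25/9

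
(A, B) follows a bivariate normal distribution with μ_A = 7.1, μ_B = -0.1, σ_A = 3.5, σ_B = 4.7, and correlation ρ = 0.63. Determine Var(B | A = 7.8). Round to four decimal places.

For a bivariate normal, Var(B | A=x) = σ_B²(1 − ρ²).
Var(B | A=7.8) = (4.7)²·(1 − (0.63)²) = 22.09·0.6031 = 13.3225.

13.3225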